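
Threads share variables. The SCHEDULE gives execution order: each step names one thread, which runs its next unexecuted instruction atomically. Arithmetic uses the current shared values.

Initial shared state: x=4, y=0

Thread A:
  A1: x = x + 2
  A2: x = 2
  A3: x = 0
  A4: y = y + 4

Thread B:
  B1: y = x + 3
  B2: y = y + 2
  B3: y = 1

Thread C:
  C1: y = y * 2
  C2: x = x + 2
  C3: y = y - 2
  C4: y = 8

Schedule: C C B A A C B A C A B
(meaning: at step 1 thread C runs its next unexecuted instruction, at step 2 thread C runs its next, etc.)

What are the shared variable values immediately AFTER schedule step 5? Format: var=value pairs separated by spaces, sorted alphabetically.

Answer: x=2 y=9

Derivation:
Step 1: thread C executes C1 (y = y * 2). Shared: x=4 y=0. PCs: A@0 B@0 C@1
Step 2: thread C executes C2 (x = x + 2). Shared: x=6 y=0. PCs: A@0 B@0 C@2
Step 3: thread B executes B1 (y = x + 3). Shared: x=6 y=9. PCs: A@0 B@1 C@2
Step 4: thread A executes A1 (x = x + 2). Shared: x=8 y=9. PCs: A@1 B@1 C@2
Step 5: thread A executes A2 (x = 2). Shared: x=2 y=9. PCs: A@2 B@1 C@2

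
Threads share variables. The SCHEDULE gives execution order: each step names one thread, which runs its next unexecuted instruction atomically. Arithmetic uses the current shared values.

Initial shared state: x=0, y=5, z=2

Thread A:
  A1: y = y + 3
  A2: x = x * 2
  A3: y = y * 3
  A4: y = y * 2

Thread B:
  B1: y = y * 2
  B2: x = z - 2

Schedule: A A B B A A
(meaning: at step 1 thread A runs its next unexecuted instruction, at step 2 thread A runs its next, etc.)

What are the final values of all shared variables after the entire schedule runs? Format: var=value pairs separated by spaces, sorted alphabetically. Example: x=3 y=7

Answer: x=0 y=96 z=2

Derivation:
Step 1: thread A executes A1 (y = y + 3). Shared: x=0 y=8 z=2. PCs: A@1 B@0
Step 2: thread A executes A2 (x = x * 2). Shared: x=0 y=8 z=2. PCs: A@2 B@0
Step 3: thread B executes B1 (y = y * 2). Shared: x=0 y=16 z=2. PCs: A@2 B@1
Step 4: thread B executes B2 (x = z - 2). Shared: x=0 y=16 z=2. PCs: A@2 B@2
Step 5: thread A executes A3 (y = y * 3). Shared: x=0 y=48 z=2. PCs: A@3 B@2
Step 6: thread A executes A4 (y = y * 2). Shared: x=0 y=96 z=2. PCs: A@4 B@2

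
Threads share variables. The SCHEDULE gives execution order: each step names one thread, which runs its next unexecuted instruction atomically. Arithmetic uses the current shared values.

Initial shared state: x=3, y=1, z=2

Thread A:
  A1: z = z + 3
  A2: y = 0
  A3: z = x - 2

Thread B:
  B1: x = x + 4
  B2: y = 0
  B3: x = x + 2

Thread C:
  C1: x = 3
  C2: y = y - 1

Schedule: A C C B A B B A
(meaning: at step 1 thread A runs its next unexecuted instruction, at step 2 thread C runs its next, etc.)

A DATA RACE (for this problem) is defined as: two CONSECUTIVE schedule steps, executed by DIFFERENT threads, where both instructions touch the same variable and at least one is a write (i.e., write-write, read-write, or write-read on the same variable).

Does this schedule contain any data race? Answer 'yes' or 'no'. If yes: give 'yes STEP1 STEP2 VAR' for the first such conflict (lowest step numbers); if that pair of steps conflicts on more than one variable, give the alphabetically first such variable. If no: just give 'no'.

Answer: yes 5 6 y

Derivation:
Steps 1,2: A(r=z,w=z) vs C(r=-,w=x). No conflict.
Steps 2,3: same thread (C). No race.
Steps 3,4: C(r=y,w=y) vs B(r=x,w=x). No conflict.
Steps 4,5: B(r=x,w=x) vs A(r=-,w=y). No conflict.
Steps 5,6: A(y = 0) vs B(y = 0). RACE on y (W-W).
Steps 6,7: same thread (B). No race.
Steps 7,8: B(x = x + 2) vs A(z = x - 2). RACE on x (W-R).
First conflict at steps 5,6.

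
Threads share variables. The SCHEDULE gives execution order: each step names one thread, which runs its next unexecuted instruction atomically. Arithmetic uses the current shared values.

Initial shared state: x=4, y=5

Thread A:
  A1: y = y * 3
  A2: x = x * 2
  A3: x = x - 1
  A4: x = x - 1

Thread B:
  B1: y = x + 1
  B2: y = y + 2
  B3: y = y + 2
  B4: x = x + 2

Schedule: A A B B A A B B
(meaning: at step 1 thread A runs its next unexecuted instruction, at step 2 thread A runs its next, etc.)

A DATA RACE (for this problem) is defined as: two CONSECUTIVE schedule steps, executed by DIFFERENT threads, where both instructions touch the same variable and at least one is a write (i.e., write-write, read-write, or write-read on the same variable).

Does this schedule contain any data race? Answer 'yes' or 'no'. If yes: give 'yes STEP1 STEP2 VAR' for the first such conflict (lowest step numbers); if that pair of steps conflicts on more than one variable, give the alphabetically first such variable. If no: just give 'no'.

Steps 1,2: same thread (A). No race.
Steps 2,3: A(x = x * 2) vs B(y = x + 1). RACE on x (W-R).
Steps 3,4: same thread (B). No race.
Steps 4,5: B(r=y,w=y) vs A(r=x,w=x). No conflict.
Steps 5,6: same thread (A). No race.
Steps 6,7: A(r=x,w=x) vs B(r=y,w=y). No conflict.
Steps 7,8: same thread (B). No race.
First conflict at steps 2,3.

Answer: yes 2 3 x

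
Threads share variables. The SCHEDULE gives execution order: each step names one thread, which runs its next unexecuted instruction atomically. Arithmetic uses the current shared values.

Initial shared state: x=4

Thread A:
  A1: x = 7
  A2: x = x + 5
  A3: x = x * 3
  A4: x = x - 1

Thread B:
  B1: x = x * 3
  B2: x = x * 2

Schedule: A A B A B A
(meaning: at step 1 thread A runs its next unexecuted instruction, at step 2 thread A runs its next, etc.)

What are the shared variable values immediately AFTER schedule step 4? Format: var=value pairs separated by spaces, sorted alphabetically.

Answer: x=108

Derivation:
Step 1: thread A executes A1 (x = 7). Shared: x=7. PCs: A@1 B@0
Step 2: thread A executes A2 (x = x + 5). Shared: x=12. PCs: A@2 B@0
Step 3: thread B executes B1 (x = x * 3). Shared: x=36. PCs: A@2 B@1
Step 4: thread A executes A3 (x = x * 3). Shared: x=108. PCs: A@3 B@1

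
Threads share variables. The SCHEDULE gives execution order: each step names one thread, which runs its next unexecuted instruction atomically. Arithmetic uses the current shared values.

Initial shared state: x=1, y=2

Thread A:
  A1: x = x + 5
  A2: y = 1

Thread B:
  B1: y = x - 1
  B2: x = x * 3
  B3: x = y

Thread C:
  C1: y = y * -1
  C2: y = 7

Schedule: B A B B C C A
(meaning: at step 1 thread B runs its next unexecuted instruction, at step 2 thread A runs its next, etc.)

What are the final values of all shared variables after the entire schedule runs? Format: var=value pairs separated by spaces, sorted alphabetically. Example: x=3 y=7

Step 1: thread B executes B1 (y = x - 1). Shared: x=1 y=0. PCs: A@0 B@1 C@0
Step 2: thread A executes A1 (x = x + 5). Shared: x=6 y=0. PCs: A@1 B@1 C@0
Step 3: thread B executes B2 (x = x * 3). Shared: x=18 y=0. PCs: A@1 B@2 C@0
Step 4: thread B executes B3 (x = y). Shared: x=0 y=0. PCs: A@1 B@3 C@0
Step 5: thread C executes C1 (y = y * -1). Shared: x=0 y=0. PCs: A@1 B@3 C@1
Step 6: thread C executes C2 (y = 7). Shared: x=0 y=7. PCs: A@1 B@3 C@2
Step 7: thread A executes A2 (y = 1). Shared: x=0 y=1. PCs: A@2 B@3 C@2

Answer: x=0 y=1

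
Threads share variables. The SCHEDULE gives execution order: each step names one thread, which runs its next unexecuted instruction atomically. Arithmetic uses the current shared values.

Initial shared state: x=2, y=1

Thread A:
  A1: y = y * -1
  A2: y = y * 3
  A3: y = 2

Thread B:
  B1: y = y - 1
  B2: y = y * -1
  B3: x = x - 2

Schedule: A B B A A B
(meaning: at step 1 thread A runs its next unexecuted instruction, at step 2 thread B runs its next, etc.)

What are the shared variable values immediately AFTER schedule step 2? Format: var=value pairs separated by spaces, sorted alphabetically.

Answer: x=2 y=-2

Derivation:
Step 1: thread A executes A1 (y = y * -1). Shared: x=2 y=-1. PCs: A@1 B@0
Step 2: thread B executes B1 (y = y - 1). Shared: x=2 y=-2. PCs: A@1 B@1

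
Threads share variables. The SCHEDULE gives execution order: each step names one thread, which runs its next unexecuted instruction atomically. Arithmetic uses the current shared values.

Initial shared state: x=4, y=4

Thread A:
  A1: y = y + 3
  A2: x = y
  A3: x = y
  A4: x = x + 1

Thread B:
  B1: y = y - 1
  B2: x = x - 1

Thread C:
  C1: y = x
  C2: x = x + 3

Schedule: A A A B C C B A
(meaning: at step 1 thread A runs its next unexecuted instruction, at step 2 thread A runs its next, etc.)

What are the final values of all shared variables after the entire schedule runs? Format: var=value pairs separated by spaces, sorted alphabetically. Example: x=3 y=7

Step 1: thread A executes A1 (y = y + 3). Shared: x=4 y=7. PCs: A@1 B@0 C@0
Step 2: thread A executes A2 (x = y). Shared: x=7 y=7. PCs: A@2 B@0 C@0
Step 3: thread A executes A3 (x = y). Shared: x=7 y=7. PCs: A@3 B@0 C@0
Step 4: thread B executes B1 (y = y - 1). Shared: x=7 y=6. PCs: A@3 B@1 C@0
Step 5: thread C executes C1 (y = x). Shared: x=7 y=7. PCs: A@3 B@1 C@1
Step 6: thread C executes C2 (x = x + 3). Shared: x=10 y=7. PCs: A@3 B@1 C@2
Step 7: thread B executes B2 (x = x - 1). Shared: x=9 y=7. PCs: A@3 B@2 C@2
Step 8: thread A executes A4 (x = x + 1). Shared: x=10 y=7. PCs: A@4 B@2 C@2

Answer: x=10 y=7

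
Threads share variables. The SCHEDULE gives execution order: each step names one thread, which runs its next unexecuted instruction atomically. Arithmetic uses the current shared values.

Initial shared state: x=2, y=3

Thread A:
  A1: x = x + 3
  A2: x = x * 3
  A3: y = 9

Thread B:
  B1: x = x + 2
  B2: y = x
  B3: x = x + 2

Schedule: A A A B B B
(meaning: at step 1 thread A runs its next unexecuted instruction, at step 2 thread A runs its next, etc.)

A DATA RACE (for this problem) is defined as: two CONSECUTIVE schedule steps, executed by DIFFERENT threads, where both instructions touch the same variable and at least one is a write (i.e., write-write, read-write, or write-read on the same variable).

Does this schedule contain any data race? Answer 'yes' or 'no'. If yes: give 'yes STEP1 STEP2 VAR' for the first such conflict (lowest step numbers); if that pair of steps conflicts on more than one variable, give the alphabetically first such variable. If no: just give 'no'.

Steps 1,2: same thread (A). No race.
Steps 2,3: same thread (A). No race.
Steps 3,4: A(r=-,w=y) vs B(r=x,w=x). No conflict.
Steps 4,5: same thread (B). No race.
Steps 5,6: same thread (B). No race.

Answer: no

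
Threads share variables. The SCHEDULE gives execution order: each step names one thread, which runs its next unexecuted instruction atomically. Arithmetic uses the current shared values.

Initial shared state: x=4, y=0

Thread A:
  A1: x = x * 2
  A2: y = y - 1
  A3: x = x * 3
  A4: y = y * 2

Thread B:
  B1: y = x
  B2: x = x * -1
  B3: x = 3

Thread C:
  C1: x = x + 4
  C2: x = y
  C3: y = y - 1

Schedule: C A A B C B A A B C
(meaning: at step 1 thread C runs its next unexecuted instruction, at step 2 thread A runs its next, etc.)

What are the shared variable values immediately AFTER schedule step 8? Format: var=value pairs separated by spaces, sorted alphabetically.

Answer: x=-48 y=32

Derivation:
Step 1: thread C executes C1 (x = x + 4). Shared: x=8 y=0. PCs: A@0 B@0 C@1
Step 2: thread A executes A1 (x = x * 2). Shared: x=16 y=0. PCs: A@1 B@0 C@1
Step 3: thread A executes A2 (y = y - 1). Shared: x=16 y=-1. PCs: A@2 B@0 C@1
Step 4: thread B executes B1 (y = x). Shared: x=16 y=16. PCs: A@2 B@1 C@1
Step 5: thread C executes C2 (x = y). Shared: x=16 y=16. PCs: A@2 B@1 C@2
Step 6: thread B executes B2 (x = x * -1). Shared: x=-16 y=16. PCs: A@2 B@2 C@2
Step 7: thread A executes A3 (x = x * 3). Shared: x=-48 y=16. PCs: A@3 B@2 C@2
Step 8: thread A executes A4 (y = y * 2). Shared: x=-48 y=32. PCs: A@4 B@2 C@2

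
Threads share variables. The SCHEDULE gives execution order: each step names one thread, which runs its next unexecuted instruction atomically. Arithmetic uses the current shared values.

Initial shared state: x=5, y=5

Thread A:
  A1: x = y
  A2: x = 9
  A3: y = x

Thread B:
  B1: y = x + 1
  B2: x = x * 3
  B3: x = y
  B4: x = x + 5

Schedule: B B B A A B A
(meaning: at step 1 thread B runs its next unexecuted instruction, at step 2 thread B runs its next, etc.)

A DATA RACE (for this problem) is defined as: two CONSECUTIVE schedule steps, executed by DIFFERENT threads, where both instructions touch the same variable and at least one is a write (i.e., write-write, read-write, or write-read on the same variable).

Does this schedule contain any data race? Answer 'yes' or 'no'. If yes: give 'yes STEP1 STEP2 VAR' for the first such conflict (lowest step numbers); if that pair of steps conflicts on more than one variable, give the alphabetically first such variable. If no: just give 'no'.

Answer: yes 3 4 x

Derivation:
Steps 1,2: same thread (B). No race.
Steps 2,3: same thread (B). No race.
Steps 3,4: B(x = y) vs A(x = y). RACE on x (W-W).
Steps 4,5: same thread (A). No race.
Steps 5,6: A(x = 9) vs B(x = x + 5). RACE on x (W-W).
Steps 6,7: B(x = x + 5) vs A(y = x). RACE on x (W-R).
First conflict at steps 3,4.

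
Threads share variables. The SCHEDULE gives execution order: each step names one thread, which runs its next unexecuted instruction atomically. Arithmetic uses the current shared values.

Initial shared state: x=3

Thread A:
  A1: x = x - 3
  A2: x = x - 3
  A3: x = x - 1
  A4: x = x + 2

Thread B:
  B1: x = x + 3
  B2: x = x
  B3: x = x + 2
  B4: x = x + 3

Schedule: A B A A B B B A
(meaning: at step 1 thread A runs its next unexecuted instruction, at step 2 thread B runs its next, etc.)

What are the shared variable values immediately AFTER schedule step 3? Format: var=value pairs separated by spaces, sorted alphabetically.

Step 1: thread A executes A1 (x = x - 3). Shared: x=0. PCs: A@1 B@0
Step 2: thread B executes B1 (x = x + 3). Shared: x=3. PCs: A@1 B@1
Step 3: thread A executes A2 (x = x - 3). Shared: x=0. PCs: A@2 B@1

Answer: x=0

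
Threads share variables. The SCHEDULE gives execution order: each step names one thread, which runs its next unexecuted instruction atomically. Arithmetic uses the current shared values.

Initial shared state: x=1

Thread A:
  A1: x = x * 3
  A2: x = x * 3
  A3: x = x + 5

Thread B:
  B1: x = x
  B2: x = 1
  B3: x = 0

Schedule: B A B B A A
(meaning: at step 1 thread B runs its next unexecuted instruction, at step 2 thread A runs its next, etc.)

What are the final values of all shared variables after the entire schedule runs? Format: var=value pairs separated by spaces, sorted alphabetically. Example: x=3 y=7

Step 1: thread B executes B1 (x = x). Shared: x=1. PCs: A@0 B@1
Step 2: thread A executes A1 (x = x * 3). Shared: x=3. PCs: A@1 B@1
Step 3: thread B executes B2 (x = 1). Shared: x=1. PCs: A@1 B@2
Step 4: thread B executes B3 (x = 0). Shared: x=0. PCs: A@1 B@3
Step 5: thread A executes A2 (x = x * 3). Shared: x=0. PCs: A@2 B@3
Step 6: thread A executes A3 (x = x + 5). Shared: x=5. PCs: A@3 B@3

Answer: x=5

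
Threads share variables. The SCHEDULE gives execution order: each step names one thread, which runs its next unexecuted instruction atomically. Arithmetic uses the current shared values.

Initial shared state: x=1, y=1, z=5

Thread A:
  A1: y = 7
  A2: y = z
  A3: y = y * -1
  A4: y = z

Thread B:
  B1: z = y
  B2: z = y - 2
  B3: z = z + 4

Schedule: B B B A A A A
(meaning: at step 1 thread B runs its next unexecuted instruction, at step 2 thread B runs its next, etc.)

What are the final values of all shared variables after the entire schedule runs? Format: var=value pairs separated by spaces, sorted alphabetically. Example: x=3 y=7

Step 1: thread B executes B1 (z = y). Shared: x=1 y=1 z=1. PCs: A@0 B@1
Step 2: thread B executes B2 (z = y - 2). Shared: x=1 y=1 z=-1. PCs: A@0 B@2
Step 3: thread B executes B3 (z = z + 4). Shared: x=1 y=1 z=3. PCs: A@0 B@3
Step 4: thread A executes A1 (y = 7). Shared: x=1 y=7 z=3. PCs: A@1 B@3
Step 5: thread A executes A2 (y = z). Shared: x=1 y=3 z=3. PCs: A@2 B@3
Step 6: thread A executes A3 (y = y * -1). Shared: x=1 y=-3 z=3. PCs: A@3 B@3
Step 7: thread A executes A4 (y = z). Shared: x=1 y=3 z=3. PCs: A@4 B@3

Answer: x=1 y=3 z=3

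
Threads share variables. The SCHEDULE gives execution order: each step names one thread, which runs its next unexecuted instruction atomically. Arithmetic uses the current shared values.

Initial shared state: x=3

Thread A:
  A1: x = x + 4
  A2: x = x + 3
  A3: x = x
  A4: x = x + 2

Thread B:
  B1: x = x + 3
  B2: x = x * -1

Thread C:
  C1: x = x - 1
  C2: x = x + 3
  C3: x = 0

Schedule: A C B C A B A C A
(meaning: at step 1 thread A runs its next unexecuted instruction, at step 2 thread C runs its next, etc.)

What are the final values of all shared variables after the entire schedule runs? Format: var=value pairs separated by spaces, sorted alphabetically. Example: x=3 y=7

Step 1: thread A executes A1 (x = x + 4). Shared: x=7. PCs: A@1 B@0 C@0
Step 2: thread C executes C1 (x = x - 1). Shared: x=6. PCs: A@1 B@0 C@1
Step 3: thread B executes B1 (x = x + 3). Shared: x=9. PCs: A@1 B@1 C@1
Step 4: thread C executes C2 (x = x + 3). Shared: x=12. PCs: A@1 B@1 C@2
Step 5: thread A executes A2 (x = x + 3). Shared: x=15. PCs: A@2 B@1 C@2
Step 6: thread B executes B2 (x = x * -1). Shared: x=-15. PCs: A@2 B@2 C@2
Step 7: thread A executes A3 (x = x). Shared: x=-15. PCs: A@3 B@2 C@2
Step 8: thread C executes C3 (x = 0). Shared: x=0. PCs: A@3 B@2 C@3
Step 9: thread A executes A4 (x = x + 2). Shared: x=2. PCs: A@4 B@2 C@3

Answer: x=2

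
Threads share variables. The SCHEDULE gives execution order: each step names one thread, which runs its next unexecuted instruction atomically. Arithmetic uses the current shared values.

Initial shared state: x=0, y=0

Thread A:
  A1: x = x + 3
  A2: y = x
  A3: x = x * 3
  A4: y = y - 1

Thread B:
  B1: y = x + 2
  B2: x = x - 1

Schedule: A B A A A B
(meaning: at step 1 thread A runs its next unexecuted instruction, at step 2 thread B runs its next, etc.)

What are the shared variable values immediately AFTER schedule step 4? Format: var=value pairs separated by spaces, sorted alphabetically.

Step 1: thread A executes A1 (x = x + 3). Shared: x=3 y=0. PCs: A@1 B@0
Step 2: thread B executes B1 (y = x + 2). Shared: x=3 y=5. PCs: A@1 B@1
Step 3: thread A executes A2 (y = x). Shared: x=3 y=3. PCs: A@2 B@1
Step 4: thread A executes A3 (x = x * 3). Shared: x=9 y=3. PCs: A@3 B@1

Answer: x=9 y=3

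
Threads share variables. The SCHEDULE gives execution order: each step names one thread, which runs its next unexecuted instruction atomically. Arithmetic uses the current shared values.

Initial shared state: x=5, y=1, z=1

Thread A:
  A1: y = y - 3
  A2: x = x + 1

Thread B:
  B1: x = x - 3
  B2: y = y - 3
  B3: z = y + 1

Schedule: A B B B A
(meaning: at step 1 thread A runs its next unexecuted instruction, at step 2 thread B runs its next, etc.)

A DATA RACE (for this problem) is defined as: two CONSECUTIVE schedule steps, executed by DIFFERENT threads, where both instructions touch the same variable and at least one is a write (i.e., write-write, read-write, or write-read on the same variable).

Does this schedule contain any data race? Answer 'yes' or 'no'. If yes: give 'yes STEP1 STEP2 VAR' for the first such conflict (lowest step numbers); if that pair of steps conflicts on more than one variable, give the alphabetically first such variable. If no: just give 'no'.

Answer: no

Derivation:
Steps 1,2: A(r=y,w=y) vs B(r=x,w=x). No conflict.
Steps 2,3: same thread (B). No race.
Steps 3,4: same thread (B). No race.
Steps 4,5: B(r=y,w=z) vs A(r=x,w=x). No conflict.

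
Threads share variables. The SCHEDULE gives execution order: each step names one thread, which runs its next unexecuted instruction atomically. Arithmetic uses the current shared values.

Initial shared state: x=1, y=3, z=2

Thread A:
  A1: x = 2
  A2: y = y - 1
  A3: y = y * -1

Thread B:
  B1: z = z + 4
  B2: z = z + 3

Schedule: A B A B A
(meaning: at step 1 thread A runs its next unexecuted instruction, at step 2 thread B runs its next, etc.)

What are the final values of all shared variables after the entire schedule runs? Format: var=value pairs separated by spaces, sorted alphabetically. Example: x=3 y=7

Answer: x=2 y=-2 z=9

Derivation:
Step 1: thread A executes A1 (x = 2). Shared: x=2 y=3 z=2. PCs: A@1 B@0
Step 2: thread B executes B1 (z = z + 4). Shared: x=2 y=3 z=6. PCs: A@1 B@1
Step 3: thread A executes A2 (y = y - 1). Shared: x=2 y=2 z=6. PCs: A@2 B@1
Step 4: thread B executes B2 (z = z + 3). Shared: x=2 y=2 z=9. PCs: A@2 B@2
Step 5: thread A executes A3 (y = y * -1). Shared: x=2 y=-2 z=9. PCs: A@3 B@2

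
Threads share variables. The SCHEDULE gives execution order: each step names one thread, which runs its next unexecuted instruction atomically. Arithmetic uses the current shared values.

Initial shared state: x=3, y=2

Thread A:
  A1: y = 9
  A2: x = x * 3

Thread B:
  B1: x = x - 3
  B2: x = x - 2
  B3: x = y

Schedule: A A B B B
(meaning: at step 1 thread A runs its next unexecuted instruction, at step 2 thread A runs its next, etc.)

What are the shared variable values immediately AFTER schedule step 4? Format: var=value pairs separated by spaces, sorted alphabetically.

Step 1: thread A executes A1 (y = 9). Shared: x=3 y=9. PCs: A@1 B@0
Step 2: thread A executes A2 (x = x * 3). Shared: x=9 y=9. PCs: A@2 B@0
Step 3: thread B executes B1 (x = x - 3). Shared: x=6 y=9. PCs: A@2 B@1
Step 4: thread B executes B2 (x = x - 2). Shared: x=4 y=9. PCs: A@2 B@2

Answer: x=4 y=9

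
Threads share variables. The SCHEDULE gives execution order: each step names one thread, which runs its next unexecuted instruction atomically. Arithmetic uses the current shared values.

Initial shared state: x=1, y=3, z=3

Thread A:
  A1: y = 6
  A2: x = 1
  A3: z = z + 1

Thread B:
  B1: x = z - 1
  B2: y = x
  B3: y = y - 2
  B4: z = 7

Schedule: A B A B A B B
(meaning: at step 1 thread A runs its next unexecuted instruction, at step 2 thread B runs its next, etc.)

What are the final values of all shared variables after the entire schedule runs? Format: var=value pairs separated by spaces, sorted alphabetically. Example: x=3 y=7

Step 1: thread A executes A1 (y = 6). Shared: x=1 y=6 z=3. PCs: A@1 B@0
Step 2: thread B executes B1 (x = z - 1). Shared: x=2 y=6 z=3. PCs: A@1 B@1
Step 3: thread A executes A2 (x = 1). Shared: x=1 y=6 z=3. PCs: A@2 B@1
Step 4: thread B executes B2 (y = x). Shared: x=1 y=1 z=3. PCs: A@2 B@2
Step 5: thread A executes A3 (z = z + 1). Shared: x=1 y=1 z=4. PCs: A@3 B@2
Step 6: thread B executes B3 (y = y - 2). Shared: x=1 y=-1 z=4. PCs: A@3 B@3
Step 7: thread B executes B4 (z = 7). Shared: x=1 y=-1 z=7. PCs: A@3 B@4

Answer: x=1 y=-1 z=7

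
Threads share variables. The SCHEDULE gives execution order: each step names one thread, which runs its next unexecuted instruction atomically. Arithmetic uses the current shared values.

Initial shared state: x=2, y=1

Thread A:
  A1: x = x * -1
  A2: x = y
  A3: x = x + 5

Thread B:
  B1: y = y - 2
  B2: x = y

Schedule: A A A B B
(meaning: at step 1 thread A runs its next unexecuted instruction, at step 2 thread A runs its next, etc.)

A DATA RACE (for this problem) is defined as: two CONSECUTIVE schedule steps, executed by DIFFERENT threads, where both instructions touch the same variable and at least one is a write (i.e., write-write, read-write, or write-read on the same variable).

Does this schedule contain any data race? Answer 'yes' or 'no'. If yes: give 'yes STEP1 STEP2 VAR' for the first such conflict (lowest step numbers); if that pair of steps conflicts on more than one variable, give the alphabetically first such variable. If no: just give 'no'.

Answer: no

Derivation:
Steps 1,2: same thread (A). No race.
Steps 2,3: same thread (A). No race.
Steps 3,4: A(r=x,w=x) vs B(r=y,w=y). No conflict.
Steps 4,5: same thread (B). No race.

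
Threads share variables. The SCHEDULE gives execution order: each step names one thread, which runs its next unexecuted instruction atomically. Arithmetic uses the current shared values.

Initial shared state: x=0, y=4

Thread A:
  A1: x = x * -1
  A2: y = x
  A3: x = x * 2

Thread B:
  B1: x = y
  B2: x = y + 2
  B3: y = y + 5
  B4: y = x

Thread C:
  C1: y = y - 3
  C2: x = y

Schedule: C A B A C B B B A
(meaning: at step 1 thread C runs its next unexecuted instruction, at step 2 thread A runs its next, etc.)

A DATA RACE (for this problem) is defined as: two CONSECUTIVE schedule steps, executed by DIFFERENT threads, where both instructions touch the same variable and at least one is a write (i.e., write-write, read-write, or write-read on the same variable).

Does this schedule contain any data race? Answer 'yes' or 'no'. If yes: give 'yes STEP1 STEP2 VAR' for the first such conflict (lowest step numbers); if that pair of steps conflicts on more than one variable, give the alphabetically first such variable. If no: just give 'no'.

Steps 1,2: C(r=y,w=y) vs A(r=x,w=x). No conflict.
Steps 2,3: A(x = x * -1) vs B(x = y). RACE on x (W-W).
Steps 3,4: B(x = y) vs A(y = x). RACE on x (W-R), y (R-W). Multiple vars; alphabetically first is x.
Steps 4,5: A(y = x) vs C(x = y). RACE on x (R-W), y (W-R). Multiple vars; alphabetically first is x.
Steps 5,6: C(x = y) vs B(x = y + 2). RACE on x (W-W).
Steps 6,7: same thread (B). No race.
Steps 7,8: same thread (B). No race.
Steps 8,9: B(y = x) vs A(x = x * 2). RACE on x (R-W).
First conflict at steps 2,3.

Answer: yes 2 3 x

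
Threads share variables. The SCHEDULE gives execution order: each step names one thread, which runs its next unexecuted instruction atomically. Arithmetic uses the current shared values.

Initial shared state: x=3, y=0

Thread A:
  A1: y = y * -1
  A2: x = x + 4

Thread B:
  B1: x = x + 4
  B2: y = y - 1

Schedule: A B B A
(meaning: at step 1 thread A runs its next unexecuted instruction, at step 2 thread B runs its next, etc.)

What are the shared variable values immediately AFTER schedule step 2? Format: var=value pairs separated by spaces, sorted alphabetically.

Answer: x=7 y=0

Derivation:
Step 1: thread A executes A1 (y = y * -1). Shared: x=3 y=0. PCs: A@1 B@0
Step 2: thread B executes B1 (x = x + 4). Shared: x=7 y=0. PCs: A@1 B@1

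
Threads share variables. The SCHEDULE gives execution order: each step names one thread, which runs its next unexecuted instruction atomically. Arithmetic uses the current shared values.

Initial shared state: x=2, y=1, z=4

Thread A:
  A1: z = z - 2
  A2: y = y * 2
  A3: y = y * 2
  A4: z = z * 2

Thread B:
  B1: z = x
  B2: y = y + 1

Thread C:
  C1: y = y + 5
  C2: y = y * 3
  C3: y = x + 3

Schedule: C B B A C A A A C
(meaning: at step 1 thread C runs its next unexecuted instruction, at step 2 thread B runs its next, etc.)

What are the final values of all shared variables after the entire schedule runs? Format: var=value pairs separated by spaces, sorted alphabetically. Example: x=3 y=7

Step 1: thread C executes C1 (y = y + 5). Shared: x=2 y=6 z=4. PCs: A@0 B@0 C@1
Step 2: thread B executes B1 (z = x). Shared: x=2 y=6 z=2. PCs: A@0 B@1 C@1
Step 3: thread B executes B2 (y = y + 1). Shared: x=2 y=7 z=2. PCs: A@0 B@2 C@1
Step 4: thread A executes A1 (z = z - 2). Shared: x=2 y=7 z=0. PCs: A@1 B@2 C@1
Step 5: thread C executes C2 (y = y * 3). Shared: x=2 y=21 z=0. PCs: A@1 B@2 C@2
Step 6: thread A executes A2 (y = y * 2). Shared: x=2 y=42 z=0. PCs: A@2 B@2 C@2
Step 7: thread A executes A3 (y = y * 2). Shared: x=2 y=84 z=0. PCs: A@3 B@2 C@2
Step 8: thread A executes A4 (z = z * 2). Shared: x=2 y=84 z=0. PCs: A@4 B@2 C@2
Step 9: thread C executes C3 (y = x + 3). Shared: x=2 y=5 z=0. PCs: A@4 B@2 C@3

Answer: x=2 y=5 z=0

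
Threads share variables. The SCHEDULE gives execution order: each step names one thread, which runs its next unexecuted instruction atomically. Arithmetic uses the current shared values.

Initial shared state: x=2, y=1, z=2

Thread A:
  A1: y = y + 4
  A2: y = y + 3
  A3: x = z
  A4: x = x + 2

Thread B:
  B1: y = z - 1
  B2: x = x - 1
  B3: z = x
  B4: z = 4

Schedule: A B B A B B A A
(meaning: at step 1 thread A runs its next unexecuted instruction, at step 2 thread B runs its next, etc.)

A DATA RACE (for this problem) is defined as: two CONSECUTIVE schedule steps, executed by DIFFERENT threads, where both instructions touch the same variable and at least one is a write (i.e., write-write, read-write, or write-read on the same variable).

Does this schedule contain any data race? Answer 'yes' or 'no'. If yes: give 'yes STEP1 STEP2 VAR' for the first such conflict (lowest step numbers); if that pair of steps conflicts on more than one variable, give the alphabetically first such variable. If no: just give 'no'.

Steps 1,2: A(y = y + 4) vs B(y = z - 1). RACE on y (W-W).
Steps 2,3: same thread (B). No race.
Steps 3,4: B(r=x,w=x) vs A(r=y,w=y). No conflict.
Steps 4,5: A(r=y,w=y) vs B(r=x,w=z). No conflict.
Steps 5,6: same thread (B). No race.
Steps 6,7: B(z = 4) vs A(x = z). RACE on z (W-R).
Steps 7,8: same thread (A). No race.
First conflict at steps 1,2.

Answer: yes 1 2 y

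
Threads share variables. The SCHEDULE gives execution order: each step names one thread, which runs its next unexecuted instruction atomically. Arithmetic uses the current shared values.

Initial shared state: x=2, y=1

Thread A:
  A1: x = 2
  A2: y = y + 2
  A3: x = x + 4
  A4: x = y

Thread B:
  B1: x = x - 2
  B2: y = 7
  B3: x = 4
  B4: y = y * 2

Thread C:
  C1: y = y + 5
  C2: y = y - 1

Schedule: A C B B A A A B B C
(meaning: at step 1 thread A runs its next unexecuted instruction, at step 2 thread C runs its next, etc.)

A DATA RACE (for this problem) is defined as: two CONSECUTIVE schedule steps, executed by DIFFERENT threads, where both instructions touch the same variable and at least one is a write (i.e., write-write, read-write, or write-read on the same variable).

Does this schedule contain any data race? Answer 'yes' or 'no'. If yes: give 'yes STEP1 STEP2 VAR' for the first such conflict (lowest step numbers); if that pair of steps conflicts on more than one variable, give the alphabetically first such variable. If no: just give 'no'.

Steps 1,2: A(r=-,w=x) vs C(r=y,w=y). No conflict.
Steps 2,3: C(r=y,w=y) vs B(r=x,w=x). No conflict.
Steps 3,4: same thread (B). No race.
Steps 4,5: B(y = 7) vs A(y = y + 2). RACE on y (W-W).
Steps 5,6: same thread (A). No race.
Steps 6,7: same thread (A). No race.
Steps 7,8: A(x = y) vs B(x = 4). RACE on x (W-W).
Steps 8,9: same thread (B). No race.
Steps 9,10: B(y = y * 2) vs C(y = y - 1). RACE on y (W-W).
First conflict at steps 4,5.

Answer: yes 4 5 y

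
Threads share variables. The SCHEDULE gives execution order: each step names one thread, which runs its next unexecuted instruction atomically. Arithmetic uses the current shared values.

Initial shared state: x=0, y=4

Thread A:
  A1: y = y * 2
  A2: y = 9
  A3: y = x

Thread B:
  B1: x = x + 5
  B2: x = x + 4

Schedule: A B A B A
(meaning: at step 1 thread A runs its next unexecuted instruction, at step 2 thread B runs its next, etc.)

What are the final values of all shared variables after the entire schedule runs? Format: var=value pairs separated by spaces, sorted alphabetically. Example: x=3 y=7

Answer: x=9 y=9

Derivation:
Step 1: thread A executes A1 (y = y * 2). Shared: x=0 y=8. PCs: A@1 B@0
Step 2: thread B executes B1 (x = x + 5). Shared: x=5 y=8. PCs: A@1 B@1
Step 3: thread A executes A2 (y = 9). Shared: x=5 y=9. PCs: A@2 B@1
Step 4: thread B executes B2 (x = x + 4). Shared: x=9 y=9. PCs: A@2 B@2
Step 5: thread A executes A3 (y = x). Shared: x=9 y=9. PCs: A@3 B@2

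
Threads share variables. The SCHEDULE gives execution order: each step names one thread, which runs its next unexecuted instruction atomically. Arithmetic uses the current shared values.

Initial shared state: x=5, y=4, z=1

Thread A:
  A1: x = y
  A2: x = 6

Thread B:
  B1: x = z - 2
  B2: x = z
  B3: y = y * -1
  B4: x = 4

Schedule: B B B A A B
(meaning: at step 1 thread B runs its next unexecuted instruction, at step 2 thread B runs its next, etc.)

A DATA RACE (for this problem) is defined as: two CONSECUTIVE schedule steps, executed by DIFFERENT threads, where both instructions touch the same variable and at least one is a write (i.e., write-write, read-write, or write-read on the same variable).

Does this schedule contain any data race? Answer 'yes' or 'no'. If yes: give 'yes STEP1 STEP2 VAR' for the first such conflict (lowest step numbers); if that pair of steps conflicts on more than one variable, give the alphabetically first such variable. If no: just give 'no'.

Steps 1,2: same thread (B). No race.
Steps 2,3: same thread (B). No race.
Steps 3,4: B(y = y * -1) vs A(x = y). RACE on y (W-R).
Steps 4,5: same thread (A). No race.
Steps 5,6: A(x = 6) vs B(x = 4). RACE on x (W-W).
First conflict at steps 3,4.

Answer: yes 3 4 y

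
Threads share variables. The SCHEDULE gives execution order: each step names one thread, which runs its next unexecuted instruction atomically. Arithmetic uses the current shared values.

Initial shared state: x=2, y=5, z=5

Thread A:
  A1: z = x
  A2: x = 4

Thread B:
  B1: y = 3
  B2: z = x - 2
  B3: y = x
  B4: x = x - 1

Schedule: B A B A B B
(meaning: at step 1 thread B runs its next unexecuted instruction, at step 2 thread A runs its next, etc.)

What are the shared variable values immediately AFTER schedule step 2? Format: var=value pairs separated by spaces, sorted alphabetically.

Answer: x=2 y=3 z=2

Derivation:
Step 1: thread B executes B1 (y = 3). Shared: x=2 y=3 z=5. PCs: A@0 B@1
Step 2: thread A executes A1 (z = x). Shared: x=2 y=3 z=2. PCs: A@1 B@1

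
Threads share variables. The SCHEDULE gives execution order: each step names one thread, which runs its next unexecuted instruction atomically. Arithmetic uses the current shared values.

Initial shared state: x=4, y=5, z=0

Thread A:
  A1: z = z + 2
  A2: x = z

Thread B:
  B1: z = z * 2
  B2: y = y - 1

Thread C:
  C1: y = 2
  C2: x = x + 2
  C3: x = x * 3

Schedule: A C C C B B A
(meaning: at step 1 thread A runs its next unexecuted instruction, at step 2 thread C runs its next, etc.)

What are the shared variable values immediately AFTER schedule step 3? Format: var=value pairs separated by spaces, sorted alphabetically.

Step 1: thread A executes A1 (z = z + 2). Shared: x=4 y=5 z=2. PCs: A@1 B@0 C@0
Step 2: thread C executes C1 (y = 2). Shared: x=4 y=2 z=2. PCs: A@1 B@0 C@1
Step 3: thread C executes C2 (x = x + 2). Shared: x=6 y=2 z=2. PCs: A@1 B@0 C@2

Answer: x=6 y=2 z=2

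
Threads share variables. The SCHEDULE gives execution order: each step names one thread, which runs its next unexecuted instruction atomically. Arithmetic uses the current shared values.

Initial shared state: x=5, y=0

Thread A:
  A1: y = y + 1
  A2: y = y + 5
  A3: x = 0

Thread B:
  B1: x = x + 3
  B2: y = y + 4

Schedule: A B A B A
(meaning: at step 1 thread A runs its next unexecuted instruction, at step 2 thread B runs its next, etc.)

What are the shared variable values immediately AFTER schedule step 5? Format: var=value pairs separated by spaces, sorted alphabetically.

Step 1: thread A executes A1 (y = y + 1). Shared: x=5 y=1. PCs: A@1 B@0
Step 2: thread B executes B1 (x = x + 3). Shared: x=8 y=1. PCs: A@1 B@1
Step 3: thread A executes A2 (y = y + 5). Shared: x=8 y=6. PCs: A@2 B@1
Step 4: thread B executes B2 (y = y + 4). Shared: x=8 y=10. PCs: A@2 B@2
Step 5: thread A executes A3 (x = 0). Shared: x=0 y=10. PCs: A@3 B@2

Answer: x=0 y=10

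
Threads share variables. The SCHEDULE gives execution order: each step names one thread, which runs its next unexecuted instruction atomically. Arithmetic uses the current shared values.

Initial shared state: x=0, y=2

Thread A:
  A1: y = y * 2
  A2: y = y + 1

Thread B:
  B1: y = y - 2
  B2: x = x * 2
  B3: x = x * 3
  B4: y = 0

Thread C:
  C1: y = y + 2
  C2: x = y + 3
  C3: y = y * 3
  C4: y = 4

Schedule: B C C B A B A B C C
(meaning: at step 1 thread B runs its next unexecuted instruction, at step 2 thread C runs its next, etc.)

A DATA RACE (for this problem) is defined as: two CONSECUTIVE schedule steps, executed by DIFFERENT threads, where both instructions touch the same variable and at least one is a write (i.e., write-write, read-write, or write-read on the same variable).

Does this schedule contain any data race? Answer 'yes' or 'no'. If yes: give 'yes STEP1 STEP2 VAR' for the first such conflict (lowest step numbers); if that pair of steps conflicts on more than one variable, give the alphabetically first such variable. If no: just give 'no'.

Answer: yes 1 2 y

Derivation:
Steps 1,2: B(y = y - 2) vs C(y = y + 2). RACE on y (W-W).
Steps 2,3: same thread (C). No race.
Steps 3,4: C(x = y + 3) vs B(x = x * 2). RACE on x (W-W).
Steps 4,5: B(r=x,w=x) vs A(r=y,w=y). No conflict.
Steps 5,6: A(r=y,w=y) vs B(r=x,w=x). No conflict.
Steps 6,7: B(r=x,w=x) vs A(r=y,w=y). No conflict.
Steps 7,8: A(y = y + 1) vs B(y = 0). RACE on y (W-W).
Steps 8,9: B(y = 0) vs C(y = y * 3). RACE on y (W-W).
Steps 9,10: same thread (C). No race.
First conflict at steps 1,2.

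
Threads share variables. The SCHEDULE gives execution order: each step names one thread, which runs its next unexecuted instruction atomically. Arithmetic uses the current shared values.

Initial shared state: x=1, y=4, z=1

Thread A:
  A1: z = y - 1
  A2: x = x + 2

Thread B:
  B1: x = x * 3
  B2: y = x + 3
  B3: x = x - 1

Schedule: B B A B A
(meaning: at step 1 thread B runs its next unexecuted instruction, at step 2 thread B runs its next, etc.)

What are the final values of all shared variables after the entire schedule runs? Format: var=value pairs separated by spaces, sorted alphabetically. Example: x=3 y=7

Answer: x=4 y=6 z=5

Derivation:
Step 1: thread B executes B1 (x = x * 3). Shared: x=3 y=4 z=1. PCs: A@0 B@1
Step 2: thread B executes B2 (y = x + 3). Shared: x=3 y=6 z=1. PCs: A@0 B@2
Step 3: thread A executes A1 (z = y - 1). Shared: x=3 y=6 z=5. PCs: A@1 B@2
Step 4: thread B executes B3 (x = x - 1). Shared: x=2 y=6 z=5. PCs: A@1 B@3
Step 5: thread A executes A2 (x = x + 2). Shared: x=4 y=6 z=5. PCs: A@2 B@3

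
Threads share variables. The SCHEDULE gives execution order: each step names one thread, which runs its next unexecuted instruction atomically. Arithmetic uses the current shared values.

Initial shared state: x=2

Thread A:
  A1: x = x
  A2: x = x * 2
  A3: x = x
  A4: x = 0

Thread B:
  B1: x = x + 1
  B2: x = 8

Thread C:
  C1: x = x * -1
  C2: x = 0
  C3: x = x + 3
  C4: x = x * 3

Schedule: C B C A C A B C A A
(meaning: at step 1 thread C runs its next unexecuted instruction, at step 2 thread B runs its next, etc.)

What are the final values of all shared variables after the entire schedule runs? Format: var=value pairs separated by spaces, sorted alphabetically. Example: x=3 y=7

Step 1: thread C executes C1 (x = x * -1). Shared: x=-2. PCs: A@0 B@0 C@1
Step 2: thread B executes B1 (x = x + 1). Shared: x=-1. PCs: A@0 B@1 C@1
Step 3: thread C executes C2 (x = 0). Shared: x=0. PCs: A@0 B@1 C@2
Step 4: thread A executes A1 (x = x). Shared: x=0. PCs: A@1 B@1 C@2
Step 5: thread C executes C3 (x = x + 3). Shared: x=3. PCs: A@1 B@1 C@3
Step 6: thread A executes A2 (x = x * 2). Shared: x=6. PCs: A@2 B@1 C@3
Step 7: thread B executes B2 (x = 8). Shared: x=8. PCs: A@2 B@2 C@3
Step 8: thread C executes C4 (x = x * 3). Shared: x=24. PCs: A@2 B@2 C@4
Step 9: thread A executes A3 (x = x). Shared: x=24. PCs: A@3 B@2 C@4
Step 10: thread A executes A4 (x = 0). Shared: x=0. PCs: A@4 B@2 C@4

Answer: x=0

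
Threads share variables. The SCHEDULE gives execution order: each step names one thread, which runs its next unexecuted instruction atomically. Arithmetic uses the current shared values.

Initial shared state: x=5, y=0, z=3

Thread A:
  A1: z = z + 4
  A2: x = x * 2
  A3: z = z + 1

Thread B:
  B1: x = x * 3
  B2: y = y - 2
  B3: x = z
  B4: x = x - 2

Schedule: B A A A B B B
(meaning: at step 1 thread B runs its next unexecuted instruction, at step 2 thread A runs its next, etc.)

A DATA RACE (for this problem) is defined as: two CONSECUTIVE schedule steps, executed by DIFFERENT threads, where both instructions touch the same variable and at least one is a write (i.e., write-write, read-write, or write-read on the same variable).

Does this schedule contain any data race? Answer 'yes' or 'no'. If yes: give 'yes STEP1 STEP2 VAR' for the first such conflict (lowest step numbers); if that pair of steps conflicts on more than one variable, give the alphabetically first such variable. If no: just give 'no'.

Steps 1,2: B(r=x,w=x) vs A(r=z,w=z). No conflict.
Steps 2,3: same thread (A). No race.
Steps 3,4: same thread (A). No race.
Steps 4,5: A(r=z,w=z) vs B(r=y,w=y). No conflict.
Steps 5,6: same thread (B). No race.
Steps 6,7: same thread (B). No race.

Answer: no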